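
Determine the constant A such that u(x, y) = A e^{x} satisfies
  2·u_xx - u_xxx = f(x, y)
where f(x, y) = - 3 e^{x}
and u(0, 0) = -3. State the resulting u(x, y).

Substitute the ansatz u = A e^{x} into the left-hand side.
Derivatives of the ansatz:
  u_xx = A e^{x}
  u_xxx = A e^{x}
Term by term:
  2·u_xx = 2 A e^{x}
  -u_xxx = - A e^{x}
So the left-hand side equals
  A e^{x}
This must equal f(x, y) = - 3 e^{x} identically.
Matching coefficients of the independent functions:
  [e^{x}]:  A = -3
Solving: A = -3.
Check against the point condition:
  u(0, 0) = -3  ⟹  A = -3  ✓
Hence u(x, y) = - 3 e^{x}.

Answer: u(x, y) = - 3 e^{x}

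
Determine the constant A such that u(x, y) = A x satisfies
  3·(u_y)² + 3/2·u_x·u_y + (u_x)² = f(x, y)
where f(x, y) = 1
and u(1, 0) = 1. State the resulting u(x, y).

Substitute the ansatz u = A x into the left-hand side.
Derivatives of the ansatz:
  u_y = 0
  u_x = A
Term by term:
  3·(u_y)² = 0
  3/2·u_x·u_y = 0
  (u_x)² = A^{2}
So the left-hand side equals
  A^{2}
This must equal f(x, y) = 1 identically.
Matching coefficients of the independent functions:
  [constant term]:  A^{2} = 1
These equations allow (A) = (-1) or (1).
Impose the point condition(s):
  u(1, 0) = 1  ⟹  A = 1
Only A = 1 satisfies everything.
Hence u(x, y) = x.

Answer: u(x, y) = x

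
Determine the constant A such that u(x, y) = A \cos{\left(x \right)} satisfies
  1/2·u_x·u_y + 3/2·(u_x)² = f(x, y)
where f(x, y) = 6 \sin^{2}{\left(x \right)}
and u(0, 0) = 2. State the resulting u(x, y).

Substitute the ansatz u = A \cos{\left(x \right)} into the left-hand side.
Derivatives of the ansatz:
  u_x = - A \sin{\left(x \right)}
  u_y = 0
Term by term:
  1/2·u_x·u_y = 0
  3/2·(u_x)² = \frac{3 A^{2} \sin^{2}{\left(x \right)}}{2}
So the left-hand side equals
  \frac{3 A^{2} \sin^{2}{\left(x \right)}}{2}
This must equal f(x, y) = 6 \sin^{2}{\left(x \right)} identically.
Matching coefficients of the independent functions:
  [\sin^{2}{\left(x \right)}]:  \frac{3 A^{2}}{2} = 6
These equations allow (A) = (-2) or (2).
Impose the point condition(s):
  u(0, 0) = 2  ⟹  A = 2
Only A = 2 satisfies everything.
Hence u(x, y) = 2 \cos{\left(x \right)}.

Answer: u(x, y) = 2 \cos{\left(x \right)}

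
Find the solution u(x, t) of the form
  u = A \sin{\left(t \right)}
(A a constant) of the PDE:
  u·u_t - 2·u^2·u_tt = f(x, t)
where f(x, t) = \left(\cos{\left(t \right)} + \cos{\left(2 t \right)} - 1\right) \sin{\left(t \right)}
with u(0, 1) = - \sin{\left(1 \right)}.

Substitute the ansatz u = A \sin{\left(t \right)} into the left-hand side.
Derivatives of the ansatz:
  u_t = A \cos{\left(t \right)}
  u_tt = - A \sin{\left(t \right)}
Term by term:
  u·u_t = A^{2} \sin{\left(t \right)} \cos{\left(t \right)}
  -2·u^2·u_tt = 2 A^{3} \sin^{3}{\left(t \right)}
So the left-hand side equals
  2 A^{3} \sin^{3}{\left(t \right)} + A^{2} \sin{\left(t \right)} \cos{\left(t \right)}
This must equal f(x, t) identically; expanded, f = - 2 \sin^{3}{\left(t \right)} + \sin{\left(t \right)} \cos{\left(t \right)}.
Matching coefficients of the independent functions:
  [\sin{\left(t \right)} \cos{\left(t \right)}]:  A^{2} = 1
  [\sin^{3}{\left(t \right)}]:  2 A^{3} = -2
Solving: A = -1.
Check against the point condition:
  u(0, 1) = - \sin{\left(1 \right)}  ⟹  A \sin{\left(1 \right)} = - \sin{\left(1 \right)}  ✓
Hence u(x, t) = - \sin{\left(t \right)}.

Answer: u(x, t) = - \sin{\left(t \right)}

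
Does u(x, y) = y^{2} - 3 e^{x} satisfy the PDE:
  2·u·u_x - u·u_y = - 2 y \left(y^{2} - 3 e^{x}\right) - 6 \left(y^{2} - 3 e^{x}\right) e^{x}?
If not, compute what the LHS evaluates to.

Evaluate each term of the left-hand side for u = y^{2} - 3 e^{x}.
Derivatives:
  u_x = - 3 e^{x}
  u_y = 2 y
Terms:
  2·u·u_x = 6 \left(- y^{2} + 3 e^{x}\right) e^{x}
  -u·u_y = 2 y \left(- y^{2} + 3 e^{x}\right)
Sum: LHS = - 2 y \left(y^{2} - 3 e^{x}\right) - 6 \left(y^{2} - 3 e^{x}\right) e^{x}
This is exactly the given right-hand side, so u is a solution.

Answer: Yes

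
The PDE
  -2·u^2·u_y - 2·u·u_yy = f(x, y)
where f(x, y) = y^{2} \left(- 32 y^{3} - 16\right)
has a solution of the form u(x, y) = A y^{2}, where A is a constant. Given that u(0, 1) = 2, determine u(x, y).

Answer: u(x, y) = 2 y^{2}

Derivation:
Substitute the ansatz u = A y^{2} into the left-hand side.
Derivatives of the ansatz:
  u_y = 2 A y
  u_yy = 2 A
Term by term:
  -2·u^2·u_y = - 4 A^{3} y^{5}
  -2·u·u_yy = - 4 A^{2} y^{2}
So the left-hand side equals
  - 4 A^{3} y^{5} - 4 A^{2} y^{2}
This must equal f(x, y) identically; expanded, f = - 32 y^{5} - 16 y^{2}.
Matching coefficients of the independent functions:
  [y^{2}]:  - 4 A^{2} = -16
  [y^{5}]:  - 4 A^{3} = -32
Solving: A = 2.
Check against the point condition:
  u(0, 1) = 2  ⟹  A = 2  ✓
Hence u(x, y) = 2 y^{2}.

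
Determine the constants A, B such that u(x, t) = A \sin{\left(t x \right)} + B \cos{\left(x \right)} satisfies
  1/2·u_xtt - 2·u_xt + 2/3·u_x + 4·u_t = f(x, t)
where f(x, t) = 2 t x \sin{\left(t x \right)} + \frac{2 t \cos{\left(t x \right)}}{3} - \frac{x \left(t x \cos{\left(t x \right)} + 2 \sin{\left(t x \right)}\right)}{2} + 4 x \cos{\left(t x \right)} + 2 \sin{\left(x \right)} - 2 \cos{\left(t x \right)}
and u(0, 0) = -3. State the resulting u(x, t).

Answer: u(x, t) = \sin{\left(t x \right)} - 3 \cos{\left(x \right)}

Derivation:
Substitute the ansatz u = A \sin{\left(t x \right)} + B \cos{\left(x \right)} into the left-hand side.
Derivatives of the ansatz:
  u_xtt = - A t x^{2} \cos{\left(t x \right)} - 2 A x \sin{\left(t x \right)}
  u_xt = - A t x \sin{\left(t x \right)} + A \cos{\left(t x \right)}
  u_x = A t \cos{\left(t x \right)} - B \sin{\left(x \right)}
  u_t = A x \cos{\left(t x \right)}
Term by term:
  1/2·u_xtt = - \frac{A t x^{2} \cos{\left(t x \right)}}{2} - A x \sin{\left(t x \right)}
  -2·u_xt = 2 A t x \sin{\left(t x \right)} - 2 A \cos{\left(t x \right)}
  2/3·u_x = \frac{2 A t \cos{\left(t x \right)}}{3} - \frac{2 B \sin{\left(x \right)}}{3}
  4·u_t = 4 A x \cos{\left(t x \right)}
So the left-hand side equals
  - \frac{A t x^{2} \cos{\left(t x \right)}}{2} + 2 A t x \sin{\left(t x \right)} + \frac{2 A t \cos{\left(t x \right)}}{3} - A x \sin{\left(t x \right)} + 4 A x \cos{\left(t x \right)} - 2 A \cos{\left(t x \right)} - \frac{2 B \sin{\left(x \right)}}{3}
This must equal f(x, t) = 2 t x \sin{\left(t x \right)} + \frac{2 t \cos{\left(t x \right)}}{3} - \frac{x \left(t x \cos{\left(t x \right)} + 2 \sin{\left(t x \right)}\right)}{2} + 4 x \cos{\left(t x \right)} + 2 \sin{\left(x \right)} - 2 \cos{\left(t x \right)} identically.
Matching coefficients of the independent functions:
  [t \cos{\left(t x \right)}]:  \frac{2 A}{3} = \frac{2}{3}
  [x \sin{\left(t x \right)}]:  - A = -1
  [x \cos{\left(t x \right)}]:  4 A = 4
  [t x \sin{\left(t x \right)}]:  2 A = 2
  [t x^{2} \cos{\left(t x \right)}]:  - \frac{A}{2} = - \frac{1}{2}
  [\sin{\left(x \right)}]:  - \frac{2 B}{3} = 2
  [\cos{\left(t x \right)}]:  - 2 A = -2
Solving: A = 1, B = -3.
Check against the point condition:
  u(0, 0) = -3  ⟹  B = -3  ✓
Hence u(x, t) = \sin{\left(t x \right)} - 3 \cos{\left(x \right)}.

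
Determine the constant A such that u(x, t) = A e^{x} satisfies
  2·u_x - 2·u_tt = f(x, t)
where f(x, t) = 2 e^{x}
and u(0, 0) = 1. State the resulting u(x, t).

Substitute the ansatz u = A e^{x} into the left-hand side.
Derivatives of the ansatz:
  u_x = A e^{x}
  u_tt = 0
Term by term:
  2·u_x = 2 A e^{x}
  -2·u_tt = 0
So the left-hand side equals
  2 A e^{x}
This must equal f(x, t) = 2 e^{x} identically.
Matching coefficients of the independent functions:
  [e^{x}]:  2 A = 2
Solving: A = 1.
Check against the point condition:
  u(0, 0) = 1  ⟹  A = 1  ✓
Hence u(x, t) = e^{x}.

Answer: u(x, t) = e^{x}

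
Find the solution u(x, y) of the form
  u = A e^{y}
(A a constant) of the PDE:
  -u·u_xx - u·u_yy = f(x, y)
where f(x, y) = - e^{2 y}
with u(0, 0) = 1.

Answer: u(x, y) = e^{y}

Derivation:
Substitute the ansatz u = A e^{y} into the left-hand side.
Derivatives of the ansatz:
  u_xx = 0
  u_yy = A e^{y}
Term by term:
  -u·u_xx = 0
  -u·u_yy = - A^{2} e^{2 y}
So the left-hand side equals
  - A^{2} e^{2 y}
This must equal f(x, y) = - e^{2 y} identically.
Matching coefficients of the independent functions:
  [e^{2 y}]:  - A^{2} = -1
These equations allow (A) = (-1) or (1).
Impose the point condition(s):
  u(0, 0) = 1  ⟹  A = 1
Only A = 1 satisfies everything.
Hence u(x, y) = e^{y}.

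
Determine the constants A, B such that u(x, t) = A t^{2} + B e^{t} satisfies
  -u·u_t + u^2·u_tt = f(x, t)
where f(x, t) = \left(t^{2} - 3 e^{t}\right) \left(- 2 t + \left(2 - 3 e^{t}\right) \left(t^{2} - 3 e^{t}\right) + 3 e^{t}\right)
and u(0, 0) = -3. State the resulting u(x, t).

Substitute the ansatz u = A t^{2} + B e^{t} into the left-hand side.
Derivatives of the ansatz:
  u_t = 2 A t + B e^{t}
  u_tt = 2 A + B e^{t}
Term by term:
  -u·u_t = - 2 A^{2} t^{3} - A B t^{2} e^{t} - 2 A B t e^{t} - B^{2} e^{2 t}
  u^2·u_tt = 2 A^{3} t^{4} + A^{2} B t^{4} e^{t} + 4 A^{2} B t^{2} e^{t} + 2 A B^{2} t^{2} e^{2 t} + 2 A B^{2} e^{2 t} + B^{3} e^{3 t}
So the left-hand side equals
  2 A^{3} t^{4} + A^{2} B t^{4} e^{t} + 4 A^{2} B t^{2} e^{t} - 2 A^{2} t^{3} + 2 A B^{2} t^{2} e^{2 t} + 2 A B^{2} e^{2 t} - A B t^{2} e^{t} - 2 A B t e^{t} + B^{3} e^{3 t} - B^{2} e^{2 t}
This must equal f(x, t) identically; expanded, f = - 3 t^{4} e^{t} + 2 t^{4} - 2 t^{3} + 18 t^{2} e^{2 t} - 9 t^{2} e^{t} + 6 t e^{t} - 27 e^{3 t} + 9 e^{2 t}.
Matching coefficients of the independent functions:
  [t^{3}]:  - 2 A^{2} = -2
  [t^{4}]:  2 A^{3} = 2
  [t e^{t}]:  - 2 A B = 6
  [t^{2} e^{t}]:  4 A^{2} B - A B = -9
  [t^{2} e^{2 t}]:  2 A B^{2} = 18
  [t^{4} e^{t}]:  A^{2} B = -3
  [e^{2 t}]:  2 A B^{2} - B^{2} = 9
  [e^{3 t}]:  B^{3} = -27
Solving: A = 1, B = -3.
Check against the point condition:
  u(0, 0) = -3  ⟹  B = -3  ✓
Hence u(x, t) = t^{2} - 3 e^{t}.

Answer: u(x, t) = t^{2} - 3 e^{t}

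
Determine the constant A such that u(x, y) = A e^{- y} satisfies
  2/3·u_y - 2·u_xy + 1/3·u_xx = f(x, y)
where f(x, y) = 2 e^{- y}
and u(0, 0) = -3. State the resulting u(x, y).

Answer: u(x, y) = - 3 e^{- y}

Derivation:
Substitute the ansatz u = A e^{- y} into the left-hand side.
Derivatives of the ansatz:
  u_y = - A e^{- y}
  u_xy = 0
  u_xx = 0
Term by term:
  2/3·u_y = - \frac{2 A e^{- y}}{3}
  -2·u_xy = 0
  1/3·u_xx = 0
So the left-hand side equals
  - \frac{2 A e^{- y}}{3}
This must equal f(x, y) = 2 e^{- y} identically.
Matching coefficients of the independent functions:
  [e^{- y}]:  - \frac{2 A}{3} = 2
Solving: A = -3.
Check against the point condition:
  u(0, 0) = -3  ⟹  A = -3  ✓
Hence u(x, y) = - 3 e^{- y}.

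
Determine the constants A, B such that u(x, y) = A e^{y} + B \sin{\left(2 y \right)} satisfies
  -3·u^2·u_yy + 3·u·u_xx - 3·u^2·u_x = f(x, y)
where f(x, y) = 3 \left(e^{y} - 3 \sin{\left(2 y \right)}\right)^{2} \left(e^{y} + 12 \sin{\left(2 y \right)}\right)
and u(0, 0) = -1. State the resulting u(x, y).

Substitute the ansatz u = A e^{y} + B \sin{\left(2 y \right)} into the left-hand side.
Derivatives of the ansatz:
  u_yy = A e^{y} - 4 B \sin{\left(2 y \right)}
  u_xx = 0
  u_x = 0
Term by term:
  -3·u^2·u_yy = - 3 A^{3} e^{3 y} + 6 A^{2} B e^{2 y} \sin{\left(2 y \right)} + 21 A B^{2} e^{y} \sin^{2}{\left(2 y \right)} + 12 B^{3} \sin^{3}{\left(2 y \right)}
  3·u·u_xx = 0
  -3·u^2·u_x = 0
So the left-hand side equals
  - 3 A^{3} e^{3 y} + 6 A^{2} B e^{2 y} \sin{\left(2 y \right)} + 21 A B^{2} e^{y} \sin^{2}{\left(2 y \right)} + 12 B^{3} \sin^{3}{\left(2 y \right)}
This must equal f(x, y) identically; expanded, f = 3 e^{3 y} + 18 e^{2 y} \sin{\left(2 y \right)} - 189 e^{y} \sin^{2}{\left(2 y \right)} + 324 \sin^{3}{\left(2 y \right)}.
Matching coefficients of the independent functions:
  [e^{y} \sin^{2}{\left(2 y \right)}]:  21 A B^{2} = -189
  [e^{2 y} \sin{\left(2 y \right)}]:  6 A^{2} B = 18
  [e^{3 y}]:  - 3 A^{3} = 3
  [\sin^{3}{\left(2 y \right)}]:  12 B^{3} = 324
Solving: A = -1, B = 3.
Check against the point condition:
  u(0, 0) = -1  ⟹  A = -1  ✓
Hence u(x, y) = - e^{y} + 3 \sin{\left(2 y \right)}.

Answer: u(x, y) = - e^{y} + 3 \sin{\left(2 y \right)}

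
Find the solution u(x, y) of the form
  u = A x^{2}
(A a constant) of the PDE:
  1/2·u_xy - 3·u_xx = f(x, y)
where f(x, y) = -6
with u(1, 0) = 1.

Substitute the ansatz u = A x^{2} into the left-hand side.
Derivatives of the ansatz:
  u_xy = 0
  u_xx = 2 A
Term by term:
  1/2·u_xy = 0
  -3·u_xx = - 6 A
So the left-hand side equals
  - 6 A
This must equal f(x, y) = -6 identically.
Matching coefficients of the independent functions:
  [constant term]:  - 6 A = -6
Solving: A = 1.
Check against the point condition:
  u(1, 0) = 1  ⟹  A = 1  ✓
Hence u(x, y) = x^{2}.

Answer: u(x, y) = x^{2}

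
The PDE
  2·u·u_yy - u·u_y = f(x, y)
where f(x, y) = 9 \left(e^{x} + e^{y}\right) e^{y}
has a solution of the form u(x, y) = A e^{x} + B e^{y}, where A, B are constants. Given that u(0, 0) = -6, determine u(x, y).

Substitute the ansatz u = A e^{x} + B e^{y} into the left-hand side.
Derivatives of the ansatz:
  u_yy = B e^{y}
  u_y = B e^{y}
Term by term:
  2·u·u_yy = 2 A B e^{x} e^{y} + 2 B^{2} e^{2 y}
  -u·u_y = - A B e^{x} e^{y} - B^{2} e^{2 y}
So the left-hand side equals
  A B e^{x} e^{y} + B^{2} e^{2 y}
This must equal f(x, y) identically; expanded, f = 9 e^{x} e^{y} + 9 e^{2 y}.
Matching coefficients of the independent functions:
  [e^{x} e^{y}]:  A B = 9
  [e^{2 y}]:  B^{2} = 9
These equations allow (A, B) = (-3, -3) or (3, 3).
Impose the point condition(s):
  u(0, 0) = -6  ⟹  A + B = -6
Only A = -3, B = -3 satisfies everything.
Hence u(x, y) = - 3 e^{x} - 3 e^{y}.

Answer: u(x, y) = - 3 e^{x} - 3 e^{y}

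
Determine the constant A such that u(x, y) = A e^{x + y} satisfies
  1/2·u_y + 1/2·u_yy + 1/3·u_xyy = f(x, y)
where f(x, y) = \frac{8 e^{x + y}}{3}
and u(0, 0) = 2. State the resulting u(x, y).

Substitute the ansatz u = A e^{x + y} into the left-hand side.
Derivatives of the ansatz:
  u_y = A e^{x} e^{y}
  u_yy = A e^{x} e^{y}
  u_xyy = A e^{x} e^{y}
Term by term:
  1/2·u_y = \frac{A e^{x} e^{y}}{2}
  1/2·u_yy = \frac{A e^{x} e^{y}}{2}
  1/3·u_xyy = \frac{A e^{x} e^{y}}{3}
So the left-hand side equals
  \frac{4 A e^{x} e^{y}}{3}
This must equal f(x, y) identically; expanded, f = \frac{8 e^{x} e^{y}}{3}.
Matching coefficients of the independent functions:
  [e^{x} e^{y}]:  \frac{4 A}{3} = \frac{8}{3}
Solving: A = 2.
Check against the point condition:
  u(0, 0) = 2  ⟹  A = 2  ✓
Hence u(x, y) = 2 e^{x + y}.

Answer: u(x, y) = 2 e^{x + y}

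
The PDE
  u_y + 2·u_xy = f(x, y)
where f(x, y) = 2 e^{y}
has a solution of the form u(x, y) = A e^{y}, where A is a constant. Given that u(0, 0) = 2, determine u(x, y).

Substitute the ansatz u = A e^{y} into the left-hand side.
Derivatives of the ansatz:
  u_y = A e^{y}
  u_xy = 0
Term by term:
  u_y = A e^{y}
  2·u_xy = 0
So the left-hand side equals
  A e^{y}
This must equal f(x, y) = 2 e^{y} identically.
Matching coefficients of the independent functions:
  [e^{y}]:  A = 2
Solving: A = 2.
Check against the point condition:
  u(0, 0) = 2  ⟹  A = 2  ✓
Hence u(x, y) = 2 e^{y}.

Answer: u(x, y) = 2 e^{y}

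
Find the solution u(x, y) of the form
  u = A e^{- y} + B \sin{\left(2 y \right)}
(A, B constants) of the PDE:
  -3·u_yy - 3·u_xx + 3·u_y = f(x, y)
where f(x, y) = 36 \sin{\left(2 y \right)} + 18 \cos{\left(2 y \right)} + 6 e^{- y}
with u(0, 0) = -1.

Substitute the ansatz u = A e^{- y} + B \sin{\left(2 y \right)} into the left-hand side.
Derivatives of the ansatz:
  u_yy = A e^{- y} - 4 B \sin{\left(2 y \right)}
  u_xx = 0
  u_y = - A e^{- y} + 2 B \cos{\left(2 y \right)}
Term by term:
  -3·u_yy = - 3 A e^{- y} + 12 B \sin{\left(2 y \right)}
  -3·u_xx = 0
  3·u_y = - 3 A e^{- y} + 6 B \cos{\left(2 y \right)}
So the left-hand side equals
  - 6 A e^{- y} + 12 B \sin{\left(2 y \right)} + 6 B \cos{\left(2 y \right)}
This must equal f(x, y) = 36 \sin{\left(2 y \right)} + 18 \cos{\left(2 y \right)} + 6 e^{- y} identically.
Matching coefficients of the independent functions:
  [e^{- y}]:  - 6 A = 6
  [\sin{\left(2 y \right)}]:  12 B = 36
  [\cos{\left(2 y \right)}]:  6 B = 18
Solving: A = -1, B = 3.
Check against the point condition:
  u(0, 0) = -1  ⟹  A = -1  ✓
Hence u(x, y) = 3 \sin{\left(2 y \right)} - e^{- y}.

Answer: u(x, y) = 3 \sin{\left(2 y \right)} - e^{- y}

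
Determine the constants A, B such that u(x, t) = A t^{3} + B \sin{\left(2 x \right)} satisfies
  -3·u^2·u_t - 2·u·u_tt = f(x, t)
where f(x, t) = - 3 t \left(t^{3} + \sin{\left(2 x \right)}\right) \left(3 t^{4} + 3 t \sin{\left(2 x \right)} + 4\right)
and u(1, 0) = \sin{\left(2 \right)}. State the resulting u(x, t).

Substitute the ansatz u = A t^{3} + B \sin{\left(2 x \right)} into the left-hand side.
Derivatives of the ansatz:
  u_t = 3 A t^{2}
  u_tt = 6 A t
Term by term:
  -3·u^2·u_t = - 9 A^{3} t^{8} - 18 A^{2} B t^{5} \sin{\left(2 x \right)} - 9 A B^{2} t^{2} \sin^{2}{\left(2 x \right)}
  -2·u·u_tt = - 12 A^{2} t^{4} - 12 A B t \sin{\left(2 x \right)}
So the left-hand side equals
  - 9 A^{3} t^{8} - 18 A^{2} B t^{5} \sin{\left(2 x \right)} - 12 A^{2} t^{4} - 9 A B^{2} t^{2} \sin^{2}{\left(2 x \right)} - 12 A B t \sin{\left(2 x \right)}
This must equal f(x, t) identically; expanded, f = - 9 t^{8} - 18 t^{5} \sin{\left(2 x \right)} - 12 t^{4} - 9 t^{2} \sin^{2}{\left(2 x \right)} - 12 t \sin{\left(2 x \right)}.
Matching coefficients of the independent functions:
  [t^{4}]:  - 12 A^{2} = -12
  [t^{8}]:  - 9 A^{3} = -9
  [t \sin{\left(2 x \right)}]:  - 12 A B = -12
  [t^{2} \sin^{2}{\left(2 x \right)}]:  - 9 A B^{2} = -9
  [t^{5} \sin{\left(2 x \right)}]:  - 18 A^{2} B = -18
Solving: A = 1, B = 1.
Check against the point condition:
  u(1, 0) = \sin{\left(2 \right)}  ⟹  B \sin{\left(2 \right)} = \sin{\left(2 \right)}  ✓
Hence u(x, t) = t^{3} + \sin{\left(2 x \right)}.

Answer: u(x, t) = t^{3} + \sin{\left(2 x \right)}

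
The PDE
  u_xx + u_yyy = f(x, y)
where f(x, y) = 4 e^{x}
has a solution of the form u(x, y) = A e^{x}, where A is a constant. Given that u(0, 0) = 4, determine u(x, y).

Substitute the ansatz u = A e^{x} into the left-hand side.
Derivatives of the ansatz:
  u_xx = A e^{x}
  u_yyy = 0
Term by term:
  u_xx = A e^{x}
  u_yyy = 0
So the left-hand side equals
  A e^{x}
This must equal f(x, y) = 4 e^{x} identically.
Matching coefficients of the independent functions:
  [e^{x}]:  A = 4
Solving: A = 4.
Check against the point condition:
  u(0, 0) = 4  ⟹  A = 4  ✓
Hence u(x, y) = 4 e^{x}.

Answer: u(x, y) = 4 e^{x}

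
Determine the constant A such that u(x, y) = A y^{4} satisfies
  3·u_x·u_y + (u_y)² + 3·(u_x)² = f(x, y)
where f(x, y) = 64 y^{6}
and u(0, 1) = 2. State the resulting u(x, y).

Substitute the ansatz u = A y^{4} into the left-hand side.
Derivatives of the ansatz:
  u_x = 0
  u_y = 4 A y^{3}
Term by term:
  3·u_x·u_y = 0
  (u_y)² = 16 A^{2} y^{6}
  3·(u_x)² = 0
So the left-hand side equals
  16 A^{2} y^{6}
This must equal f(x, y) = 64 y^{6} identically.
Matching coefficients of the independent functions:
  [y^{6}]:  16 A^{2} = 64
These equations allow (A) = (-2) or (2).
Impose the point condition(s):
  u(0, 1) = 2  ⟹  A = 2
Only A = 2 satisfies everything.
Hence u(x, y) = 2 y^{4}.

Answer: u(x, y) = 2 y^{4}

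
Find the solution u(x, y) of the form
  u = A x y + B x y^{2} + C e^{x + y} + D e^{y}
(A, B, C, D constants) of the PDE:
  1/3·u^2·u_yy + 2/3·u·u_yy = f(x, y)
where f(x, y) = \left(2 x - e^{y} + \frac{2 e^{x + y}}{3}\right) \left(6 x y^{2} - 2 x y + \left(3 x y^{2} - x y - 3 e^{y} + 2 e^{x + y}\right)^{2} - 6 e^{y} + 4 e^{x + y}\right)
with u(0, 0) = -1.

Substitute the ansatz u = A x y + B x y^{2} + C e^{x + y} + D e^{y} into the left-hand side.
Derivatives of the ansatz:
  u_yy = 2 B x + C e^{x} e^{y} + D e^{y}
Term by term:
  1/3·u^2·u_yy = \frac{2 A^{2} B x^{3} y^{2}}{3} + \frac{A^{2} C x^{2} y^{2} e^{x} e^{y}}{3} + \frac{A^{2} D x^{2} y^{2} e^{y}}{3} + \frac{4 A B^{2} x^{3} y^{3}}{3} + \frac{2 A B C x^{2} y^{3} e^{x} e^{y}}{3} + \frac{4 A B C x^{2} y e^{x} e^{y}}{3} + \frac{2 A B D x^{2} y^{3} e^{y}}{3} + \frac{4 A B D x^{2} y e^{y}}{3} + \frac{2 A C^{2} x y e^{2 x} e^{2 y}}{3} + \frac{4 A C D x y e^{x} e^{2 y}}{3} + \frac{2 A D^{2} x y e^{2 y}}{3} + \frac{2 B^{3} x^{3} y^{4}}{3} + \frac{B^{2} C x^{2} y^{4} e^{x} e^{y}}{3} + \frac{4 B^{2} C x^{2} y^{2} e^{x} e^{y}}{3} + \frac{B^{2} D x^{2} y^{4} e^{y}}{3} + \frac{4 B^{2} D x^{2} y^{2} e^{y}}{3} + \frac{2 B C^{2} x y^{2} e^{2 x} e^{2 y}}{3} + \frac{2 B C^{2} x e^{2 x} e^{2 y}}{3} + \frac{4 B C D x y^{2} e^{x} e^{2 y}}{3} + \frac{4 B C D x e^{x} e^{2 y}}{3} + \frac{2 B D^{2} x y^{2} e^{2 y}}{3} + \frac{2 B D^{2} x e^{2 y}}{3} + \frac{C^{3} e^{3 x} e^{3 y}}{3} + C^{2} D e^{2 x} e^{3 y} + C D^{2} e^{x} e^{3 y} + \frac{D^{3} e^{3 y}}{3}
  2/3·u·u_yy = \frac{4 A B x^{2} y}{3} + \frac{2 A C x y e^{x} e^{y}}{3} + \frac{2 A D x y e^{y}}{3} + \frac{4 B^{2} x^{2} y^{2}}{3} + \frac{2 B C x y^{2} e^{x} e^{y}}{3} + \frac{4 B C x e^{x} e^{y}}{3} + \frac{2 B D x y^{2} e^{y}}{3} + \frac{4 B D x e^{y}}{3} + \frac{2 C^{2} e^{2 x} e^{2 y}}{3} + \frac{4 C D e^{x} e^{2 y}}{3} + \frac{2 D^{2} e^{2 y}}{3}
Sum these and collect like terms in the independent variables.
This must equal f(x, y) identically; expanded, f = 18 x^{3} y^{4} - 12 x^{3} y^{3} + 2 x^{3} y^{2} + 6 x^{2} y^{4} e^{x} e^{y} - 9 x^{2} y^{4} e^{y} - 4 x^{2} y^{3} e^{x} e^{y} + 6 x^{2} y^{3} e^{y} + \frac{74 x^{2} y^{2} e^{x} e^{y}}{3} - 37 x^{2} y^{2} e^{y} + 12 x^{2} y^{2} - 8 x^{2} y e^{x} e^{y} + 12 x^{2} y e^{y} - 4 x^{2} y + 8 x y^{2} e^{2 x} e^{2 y} - 24 x y^{2} e^{x} e^{2 y} + 4 x y^{2} e^{x} e^{y} + 18 x y^{2} e^{2 y} - 6 x y^{2} e^{y} - \frac{8 x y e^{2 x} e^{2 y}}{3} + 8 x y e^{x} e^{2 y} - \frac{4 x y e^{x} e^{y}}{3} - 6 x y e^{2 y} + 2 x y e^{y} + 8 x e^{2 x} e^{2 y} - 24 x e^{x} e^{2 y} + 8 x e^{x} e^{y} + 18 x e^{2 y} - 12 x e^{y} + \frac{8 e^{3 x} e^{3 y}}{3} - 12 e^{2 x} e^{3 y} + \frac{8 e^{2 x} e^{2 y}}{3} + 18 e^{x} e^{3 y} - 8 e^{x} e^{2 y} - 9 e^{3 y} + 6 e^{2 y}.
Matching coefficients of the independent functions:
(each divided by its leading coefficient; functions giving the same equation are listed together)
  [x e^{y}, x y^{2} e^{y}]:  B D + 9 = 0
  [x e^{2 y}, x y^{2} e^{2 y}]:  B D^{2} - 27 = 0
  [x^{2} y]:  A B + 3 = 0
  [x^{2} y^{2}]:  B^{2} - 9 = 0
  [x^{3} y^{2}]:  A^{2} B - 3 = 0
  [x^{3} y^{3}]:  A B^{2} + 9 = 0
  [x^{3} y^{4}]:  B^{3} - 27 = 0
  [e^{x} e^{2 y}]:  C D + 6 = 0
  [e^{x} e^{3 y}]:  C D^{2} - 18 = 0
  [e^{2 x} e^{2 y}]:  C^{2} - 4 = 0
  [e^{2 x} e^{3 y}]:  C^{2} D + 12 = 0
  [e^{3 x} e^{3 y}]:  C^{3} - 8 = 0
  [x y e^{y}]:  A D - 3 = 0
  [x y e^{2 y}]:  A D^{2} + 9 = 0
  [x e^{x} e^{y}, x y^{2} e^{x} e^{y}]:  B C - 6 = 0
  [x e^{x} e^{2 y}, x y^{2} e^{x} e^{2 y}]:  B C D + 18 = 0
  [x e^{2 x} e^{2 y}, x y^{2} e^{2 x} e^{2 y}]:  B C^{2} - 12 = 0
  [x^{2} y e^{y}, x^{2} y^{3} e^{y}]:  A B D - 9 = 0
  [x^{2} y^{2} e^{y}]:  A^{2} D + 4 B^{2} D + 111 = 0
  [x^{2} y^{4} e^{y}]:  B^{2} D + 27 = 0
  [x y e^{x} e^{y}]:  A C + 2 = 0
  [x y e^{x} e^{2 y}]:  A C D - 6 = 0
  [x y e^{2 x} e^{2 y}]:  A C^{2} + 4 = 0
  [x^{2} y e^{x} e^{y}, x^{2} y^{3} e^{x} e^{y}]:  A B C + 6 = 0
  [x^{2} y^{2} e^{x} e^{y}]:  A^{2} C + 4 B^{2} C - 74 = 0
  [x^{2} y^{4} e^{x} e^{y}]:  B^{2} C - 18 = 0
  [e^{2 y}]:  D^{2} - 9 = 0
  [e^{3 y}]:  D^{3} + 27 = 0
Solving: A = -1, B = 3, C = 2, D = -3.
Check against the point condition:
  u(0, 0) = -1  ⟹  C + D = -1  ✓
Hence u(x, y) = 3 x y^{2} - x y - 3 e^{y} + 2 e^{x + y}.

Answer: u(x, y) = 3 x y^{2} - x y - 3 e^{y} + 2 e^{x + y}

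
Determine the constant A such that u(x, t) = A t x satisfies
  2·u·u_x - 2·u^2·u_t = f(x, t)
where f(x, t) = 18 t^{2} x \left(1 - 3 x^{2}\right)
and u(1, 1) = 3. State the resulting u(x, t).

Substitute the ansatz u = A t x into the left-hand side.
Derivatives of the ansatz:
  u_x = A t
  u_t = A x
Term by term:
  2·u·u_x = 2 A^{2} t^{2} x
  -2·u^2·u_t = - 2 A^{3} t^{2} x^{3}
So the left-hand side equals
  - 2 A^{3} t^{2} x^{3} + 2 A^{2} t^{2} x
This must equal f(x, t) identically; expanded, f = - 54 t^{2} x^{3} + 18 t^{2} x.
Matching coefficients of the independent functions:
  [t^{2} x]:  2 A^{2} = 18
  [t^{2} x^{3}]:  - 2 A^{3} = -54
Solving: A = 3.
Check against the point condition:
  u(1, 1) = 3  ⟹  A = 3  ✓
Hence u(x, t) = 3 t x.

Answer: u(x, t) = 3 t x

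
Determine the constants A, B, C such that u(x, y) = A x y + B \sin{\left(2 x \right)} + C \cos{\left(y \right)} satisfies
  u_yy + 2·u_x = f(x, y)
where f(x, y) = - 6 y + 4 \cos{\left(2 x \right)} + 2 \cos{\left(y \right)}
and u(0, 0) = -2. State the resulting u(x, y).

Substitute the ansatz u = A x y + B \sin{\left(2 x \right)} + C \cos{\left(y \right)} into the left-hand side.
Derivatives of the ansatz:
  u_yy = - C \cos{\left(y \right)}
  u_x = A y + 2 B \cos{\left(2 x \right)}
Term by term:
  u_yy = - C \cos{\left(y \right)}
  2·u_x = 2 A y + 4 B \cos{\left(2 x \right)}
So the left-hand side equals
  2 A y + 4 B \cos{\left(2 x \right)} - C \cos{\left(y \right)}
This must equal f(x, y) = - 6 y + 4 \cos{\left(2 x \right)} + 2 \cos{\left(y \right)} identically.
Matching coefficients of the independent functions:
  [y]:  2 A = -6
  [\cos{\left(2 x \right)}]:  4 B = 4
  [\cos{\left(y \right)}]:  - C = 2
Solving: A = -3, B = 1, C = -2.
Check against the point condition:
  u(0, 0) = -2  ⟹  C = -2  ✓
Hence u(x, y) = - 3 x y + \sin{\left(2 x \right)} - 2 \cos{\left(y \right)}.

Answer: u(x, y) = - 3 x y + \sin{\left(2 x \right)} - 2 \cos{\left(y \right)}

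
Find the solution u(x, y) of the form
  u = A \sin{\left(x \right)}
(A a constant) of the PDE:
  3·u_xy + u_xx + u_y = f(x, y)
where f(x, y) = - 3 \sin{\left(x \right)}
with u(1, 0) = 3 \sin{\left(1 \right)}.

Substitute the ansatz u = A \sin{\left(x \right)} into the left-hand side.
Derivatives of the ansatz:
  u_xy = 0
  u_xx = - A \sin{\left(x \right)}
  u_y = 0
Term by term:
  3·u_xy = 0
  u_xx = - A \sin{\left(x \right)}
  u_y = 0
So the left-hand side equals
  - A \sin{\left(x \right)}
This must equal f(x, y) = - 3 \sin{\left(x \right)} identically.
Matching coefficients of the independent functions:
  [\sin{\left(x \right)}]:  - A = -3
Solving: A = 3.
Check against the point condition:
  u(1, 0) = 3 \sin{\left(1 \right)}  ⟹  A \sin{\left(1 \right)} = 3 \sin{\left(1 \right)}  ✓
Hence u(x, y) = 3 \sin{\left(x \right)}.

Answer: u(x, y) = 3 \sin{\left(x \right)}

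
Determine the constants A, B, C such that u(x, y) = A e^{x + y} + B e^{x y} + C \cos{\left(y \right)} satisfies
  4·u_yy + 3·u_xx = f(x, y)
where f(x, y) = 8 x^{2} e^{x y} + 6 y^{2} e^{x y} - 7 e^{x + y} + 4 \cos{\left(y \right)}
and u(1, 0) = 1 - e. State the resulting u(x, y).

Substitute the ansatz u = A e^{x + y} + B e^{x y} + C \cos{\left(y \right)} into the left-hand side.
Derivatives of the ansatz:
  u_yy = A e^{x} e^{y} + B x^{2} e^{x y} - C \cos{\left(y \right)}
  u_xx = A e^{x} e^{y} + B y^{2} e^{x y}
Term by term:
  4·u_yy = 4 A e^{x} e^{y} + 4 B x^{2} e^{x y} - 4 C \cos{\left(y \right)}
  3·u_xx = 3 A e^{x} e^{y} + 3 B y^{2} e^{x y}
So the left-hand side equals
  7 A e^{x} e^{y} + 4 B x^{2} e^{x y} + 3 B y^{2} e^{x y} - 4 C \cos{\left(y \right)}
This must equal f(x, y) identically; expanded, f = 8 x^{2} e^{x y} + 6 y^{2} e^{x y} - 7 e^{x} e^{y} + 4 \cos{\left(y \right)}.
Matching coefficients of the independent functions:
  [x^{2} e^{x y}]:  4 B = 8
  [y^{2} e^{x y}]:  3 B = 6
  [e^{x} e^{y}]:  7 A = -7
  [\cos{\left(y \right)}]:  - 4 C = 4
Solving: A = -1, B = 2, C = -1.
Check against the point condition:
  u(1, 0) = 1 - e  ⟹  e A + B + C = 1 - e  ✓
Hence u(x, y) = 2 e^{x y} - e^{x + y} - \cos{\left(y \right)}.

Answer: u(x, y) = 2 e^{x y} - e^{x + y} - \cos{\left(y \right)}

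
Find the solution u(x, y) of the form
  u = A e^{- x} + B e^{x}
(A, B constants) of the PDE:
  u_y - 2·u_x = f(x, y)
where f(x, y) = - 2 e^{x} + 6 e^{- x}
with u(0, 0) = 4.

Answer: u(x, y) = e^{x} + 3 e^{- x}

Derivation:
Substitute the ansatz u = A e^{- x} + B e^{x} into the left-hand side.
Derivatives of the ansatz:
  u_y = 0
  u_x = - A e^{- x} + B e^{x}
Term by term:
  u_y = 0
  -2·u_x = 2 A e^{- x} - 2 B e^{x}
So the left-hand side equals
  2 A e^{- x} - 2 B e^{x}
This must equal f(x, y) = - 2 e^{x} + 6 e^{- x} identically.
Matching coefficients of the independent functions:
  [e^{- x}]:  2 A = 6
  [e^{x}]:  - 2 B = -2
Solving: A = 3, B = 1.
Check against the point condition:
  u(0, 0) = 4  ⟹  A + B = 4  ✓
Hence u(x, y) = e^{x} + 3 e^{- x}.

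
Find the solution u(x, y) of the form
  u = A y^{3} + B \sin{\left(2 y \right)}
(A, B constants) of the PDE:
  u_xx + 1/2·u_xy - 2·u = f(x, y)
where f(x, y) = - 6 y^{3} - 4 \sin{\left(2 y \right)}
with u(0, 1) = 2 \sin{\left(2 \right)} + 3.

Substitute the ansatz u = A y^{3} + B \sin{\left(2 y \right)} into the left-hand side.
Derivatives of the ansatz:
  u_xx = 0
  u_xy = 0
Term by term:
  u_xx = 0
  1/2·u_xy = 0
  -2·u = - 2 A y^{3} - 2 B \sin{\left(2 y \right)}
So the left-hand side equals
  - 2 A y^{3} - 2 B \sin{\left(2 y \right)}
This must equal f(x, y) = - 6 y^{3} - 4 \sin{\left(2 y \right)} identically.
Matching coefficients of the independent functions:
  [y^{3}]:  - 2 A = -6
  [\sin{\left(2 y \right)}]:  - 2 B = -4
Solving: A = 3, B = 2.
Check against the point condition:
  u(0, 1) = 2 \sin{\left(2 \right)} + 3  ⟹  A + B \sin{\left(2 \right)} = 2 \sin{\left(2 \right)} + 3  ✓
Hence u(x, y) = 3 y^{3} + 2 \sin{\left(2 y \right)}.

Answer: u(x, y) = 3 y^{3} + 2 \sin{\left(2 y \right)}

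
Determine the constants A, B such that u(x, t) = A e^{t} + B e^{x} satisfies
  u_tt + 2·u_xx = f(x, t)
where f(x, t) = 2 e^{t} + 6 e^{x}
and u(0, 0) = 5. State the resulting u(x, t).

Substitute the ansatz u = A e^{t} + B e^{x} into the left-hand side.
Derivatives of the ansatz:
  u_tt = A e^{t}
  u_xx = B e^{x}
Term by term:
  u_tt = A e^{t}
  2·u_xx = 2 B e^{x}
So the left-hand side equals
  A e^{t} + 2 B e^{x}
This must equal f(x, t) = 2 e^{t} + 6 e^{x} identically.
Matching coefficients of the independent functions:
  [e^{t}]:  A = 2
  [e^{x}]:  2 B = 6
Solving: A = 2, B = 3.
Check against the point condition:
  u(0, 0) = 5  ⟹  A + B = 5  ✓
Hence u(x, t) = 2 e^{t} + 3 e^{x}.

Answer: u(x, t) = 2 e^{t} + 3 e^{x}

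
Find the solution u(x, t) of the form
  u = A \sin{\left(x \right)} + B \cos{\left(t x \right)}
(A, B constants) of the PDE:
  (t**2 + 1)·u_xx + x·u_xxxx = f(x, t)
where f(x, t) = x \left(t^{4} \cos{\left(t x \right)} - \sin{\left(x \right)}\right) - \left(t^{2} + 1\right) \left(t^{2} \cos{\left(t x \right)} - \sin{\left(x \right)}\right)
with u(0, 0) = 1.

Substitute the ansatz u = A \sin{\left(x \right)} + B \cos{\left(t x \right)} into the left-hand side.
Derivatives of the ansatz:
  u_xx = - A \sin{\left(x \right)} - B t^{2} \cos{\left(t x \right)}
  u_xxxx = A \sin{\left(x \right)} + B t^{4} \cos{\left(t x \right)}
Term by term:
  (t**2 + 1)·u_xx = - A t^{2} \sin{\left(x \right)} - A \sin{\left(x \right)} - B t^{4} \cos{\left(t x \right)} - B t^{2} \cos{\left(t x \right)}
  x·u_xxxx = A x \sin{\left(x \right)} + B t^{4} x \cos{\left(t x \right)}
So the left-hand side equals
  - A t^{2} \sin{\left(x \right)} + A x \sin{\left(x \right)} - A \sin{\left(x \right)} + B t^{4} x \cos{\left(t x \right)} - B t^{4} \cos{\left(t x \right)} - B t^{2} \cos{\left(t x \right)}
This must equal f(x, t) identically; expanded, f = t^{4} x \cos{\left(t x \right)} - t^{4} \cos{\left(t x \right)} + t^{2} \sin{\left(x \right)} - t^{2} \cos{\left(t x \right)} - x \sin{\left(x \right)} + \sin{\left(x \right)}.
Matching coefficients of the independent functions:
  [t^{2} \sin{\left(x \right)}, \sin{\left(x \right)}]:  - A = 1
  [t^{2} \cos{\left(t x \right)}, t^{4} \cos{\left(t x \right)}]:  - B = -1
  [x \sin{\left(x \right)}]:  A = -1
  [t^{4} x \cos{\left(t x \right)}]:  B = 1
Solving: A = -1, B = 1.
Check against the point condition:
  u(0, 0) = 1  ⟹  B = 1  ✓
Hence u(x, t) = - \sin{\left(x \right)} + \cos{\left(t x \right)}.

Answer: u(x, t) = - \sin{\left(x \right)} + \cos{\left(t x \right)}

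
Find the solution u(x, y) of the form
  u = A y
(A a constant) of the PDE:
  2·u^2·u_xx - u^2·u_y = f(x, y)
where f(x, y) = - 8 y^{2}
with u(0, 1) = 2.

Substitute the ansatz u = A y into the left-hand side.
Derivatives of the ansatz:
  u_xx = 0
  u_y = A
Term by term:
  2·u^2·u_xx = 0
  -u^2·u_y = - A^{3} y^{2}
So the left-hand side equals
  - A^{3} y^{2}
This must equal f(x, y) = - 8 y^{2} identically.
Matching coefficients of the independent functions:
  [y^{2}]:  - A^{3} = -8
Solving: A = 2.
Check against the point condition:
  u(0, 1) = 2  ⟹  A = 2  ✓
Hence u(x, y) = 2 y.

Answer: u(x, y) = 2 y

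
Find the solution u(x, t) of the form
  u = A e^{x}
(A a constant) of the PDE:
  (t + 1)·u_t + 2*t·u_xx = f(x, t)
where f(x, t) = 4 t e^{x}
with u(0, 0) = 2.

Answer: u(x, t) = 2 e^{x}

Derivation:
Substitute the ansatz u = A e^{x} into the left-hand side.
Derivatives of the ansatz:
  u_t = 0
  u_xx = A e^{x}
Term by term:
  (t + 1)·u_t = 0
  2*t·u_xx = 2 A t e^{x}
So the left-hand side equals
  2 A t e^{x}
This must equal f(x, t) = 4 t e^{x} identically.
Matching coefficients of the independent functions:
  [t e^{x}]:  2 A = 4
Solving: A = 2.
Check against the point condition:
  u(0, 0) = 2  ⟹  A = 2  ✓
Hence u(x, t) = 2 e^{x}.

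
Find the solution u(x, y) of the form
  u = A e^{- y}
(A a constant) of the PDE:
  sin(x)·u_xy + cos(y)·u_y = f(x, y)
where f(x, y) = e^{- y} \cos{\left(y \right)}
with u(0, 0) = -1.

Substitute the ansatz u = A e^{- y} into the left-hand side.
Derivatives of the ansatz:
  u_xy = 0
  u_y = - A e^{- y}
Term by term:
  sin(x)·u_xy = 0
  cos(y)·u_y = - A e^{- y} \cos{\left(y \right)}
So the left-hand side equals
  - A e^{- y} \cos{\left(y \right)}
This must equal f(x, y) = e^{- y} \cos{\left(y \right)} identically.
Matching coefficients of the independent functions:
  [e^{- y} \cos{\left(y \right)}]:  - A = 1
Solving: A = -1.
Check against the point condition:
  u(0, 0) = -1  ⟹  A = -1  ✓
Hence u(x, y) = - e^{- y}.

Answer: u(x, y) = - e^{- y}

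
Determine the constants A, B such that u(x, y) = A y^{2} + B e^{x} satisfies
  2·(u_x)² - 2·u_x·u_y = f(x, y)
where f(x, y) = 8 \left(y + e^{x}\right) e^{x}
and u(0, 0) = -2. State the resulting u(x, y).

Substitute the ansatz u = A y^{2} + B e^{x} into the left-hand side.
Derivatives of the ansatz:
  u_x = B e^{x}
  u_y = 2 A y
Term by term:
  2·(u_x)² = 2 B^{2} e^{2 x}
  -2·u_x·u_y = - 4 A B y e^{x}
So the left-hand side equals
  - 4 A B y e^{x} + 2 B^{2} e^{2 x}
This must equal f(x, y) identically; expanded, f = 8 y e^{x} + 8 e^{2 x}.
Matching coefficients of the independent functions:
  [y e^{x}]:  - 4 A B = 8
  [e^{2 x}]:  2 B^{2} = 8
These equations allow (A, B) = (-1, 2) or (1, -2).
Impose the point condition(s):
  u(0, 0) = -2  ⟹  B = -2
Only A = 1, B = -2 satisfies everything.
Hence u(x, y) = y^{2} - 2 e^{x}.

Answer: u(x, y) = y^{2} - 2 e^{x}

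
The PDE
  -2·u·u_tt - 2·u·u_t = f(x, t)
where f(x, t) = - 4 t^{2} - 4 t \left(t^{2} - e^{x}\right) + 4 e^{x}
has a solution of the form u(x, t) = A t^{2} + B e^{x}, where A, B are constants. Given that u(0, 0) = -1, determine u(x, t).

Answer: u(x, t) = t^{2} - e^{x}

Derivation:
Substitute the ansatz u = A t^{2} + B e^{x} into the left-hand side.
Derivatives of the ansatz:
  u_tt = 2 A
  u_t = 2 A t
Term by term:
  -2·u·u_tt = - 4 A^{2} t^{2} - 4 A B e^{x}
  -2·u·u_t = - 4 A^{2} t^{3} - 4 A B t e^{x}
So the left-hand side equals
  - 4 A^{2} t^{3} - 4 A^{2} t^{2} - 4 A B t e^{x} - 4 A B e^{x}
This must equal f(x, t) = - 4 t^{2} - 4 t \left(t^{2} - e^{x}\right) + 4 e^{x} identically.
Matching coefficients of the independent functions:
  [t^{2}, t^{3}]:  - 4 A^{2} = -4
  [t e^{x}, e^{x}]:  - 4 A B = 4
These equations allow (A, B) = (-1, 1) or (1, -1).
Impose the point condition(s):
  u(0, 0) = -1  ⟹  B = -1
Only A = 1, B = -1 satisfies everything.
Hence u(x, t) = t^{2} - e^{x}.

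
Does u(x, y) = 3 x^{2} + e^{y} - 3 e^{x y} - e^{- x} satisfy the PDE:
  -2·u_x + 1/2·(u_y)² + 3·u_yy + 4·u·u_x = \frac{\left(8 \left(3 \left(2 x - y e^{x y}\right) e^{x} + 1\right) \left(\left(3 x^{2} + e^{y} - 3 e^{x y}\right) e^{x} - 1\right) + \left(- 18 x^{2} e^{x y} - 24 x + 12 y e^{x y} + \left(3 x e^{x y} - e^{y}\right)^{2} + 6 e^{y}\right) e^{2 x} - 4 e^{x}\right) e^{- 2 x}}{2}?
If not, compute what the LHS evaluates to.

Answer: Yes

Derivation:
Evaluate each term of the left-hand side for u = 3 x^{2} + e^{y} - 3 e^{x y} - e^{- x}.
Derivatives:
  u_x = 6 x - 3 y e^{x y} + e^{- x}
  u_y = - 3 x e^{x y} + e^{y}
  u_yy = - 3 x^{2} e^{x y} + e^{y}
Terms:
  -2·u_x = - 12 x + 6 y e^{x y} - 2 e^{- x}
  1/2·(u_y)² = \frac{\left(3 x e^{x y} - e^{y}\right)^{2}}{2}
  3·u_yy = - 9 x^{2} e^{x y} + 3 e^{y}
  4·u·u_x = 4 \left(3 \left(2 x - y e^{x y}\right) e^{x} + 1\right) \left(\left(3 x^{2} + e^{y} - 3 e^{x y}\right) e^{x} - 1\right) e^{- 2 x}
Sum: LHS = \frac{\left(8 \left(3 \left(2 x - y e^{x y}\right) e^{x} + 1\right) \left(\left(3 x^{2} + e^{y} - 3 e^{x y}\right) e^{x} - 1\right) + \left(- 18 x^{2} e^{x y} - 24 x + 12 y e^{x y} + \left(3 x e^{x y} - e^{y}\right)^{2} + 6 e^{y}\right) e^{2 x} - 4 e^{x}\right) e^{- 2 x}}{2}
This is exactly the given right-hand side, so u is a solution.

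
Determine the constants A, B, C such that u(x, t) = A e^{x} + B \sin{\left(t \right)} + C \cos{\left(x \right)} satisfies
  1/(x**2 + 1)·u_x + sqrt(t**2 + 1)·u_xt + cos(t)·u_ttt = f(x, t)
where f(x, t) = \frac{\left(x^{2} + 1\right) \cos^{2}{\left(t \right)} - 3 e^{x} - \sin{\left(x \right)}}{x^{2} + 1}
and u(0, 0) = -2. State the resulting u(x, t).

Answer: u(x, t) = - 3 e^{x} - \sin{\left(t \right)} + \cos{\left(x \right)}

Derivation:
Substitute the ansatz u = A e^{x} + B \sin{\left(t \right)} + C \cos{\left(x \right)} into the left-hand side.
Derivatives of the ansatz:
  u_x = A e^{x} - C \sin{\left(x \right)}
  u_xt = 0
  u_ttt = - B \cos{\left(t \right)}
Term by term:
  1/(x**2 + 1)·u_x = \frac{A e^{x}}{x^{2} + 1} - \frac{C \sin{\left(x \right)}}{x^{2} + 1}
  sqrt(t**2 + 1)·u_xt = 0
  cos(t)·u_ttt = - B \cos^{2}{\left(t \right)}
So the left-hand side equals
  \frac{A e^{x}}{x^{2} + 1} - B \cos^{2}{\left(t \right)} - \frac{C \sin{\left(x \right)}}{x^{2} + 1}
This must equal f(x, t) identically; expanded, f = \cos^{2}{\left(t \right)} - \frac{3 e^{x}}{x^{2} + 1} - \frac{\sin{\left(x \right)}}{x^{2} + 1}.
Matching coefficients of the independent functions:
  [\frac{e^{x}}{x^{2} + 1}]:  A = -3
  [\frac{\sin{\left(x \right)}}{x^{2} + 1}]:  - C = -1
  [\cos^{2}{\left(t \right)}]:  - B = 1
Solving: A = -3, B = -1, C = 1.
Check against the point condition:
  u(0, 0) = -2  ⟹  A + C = -2  ✓
Hence u(x, t) = - 3 e^{x} - \sin{\left(t \right)} + \cos{\left(x \right)}.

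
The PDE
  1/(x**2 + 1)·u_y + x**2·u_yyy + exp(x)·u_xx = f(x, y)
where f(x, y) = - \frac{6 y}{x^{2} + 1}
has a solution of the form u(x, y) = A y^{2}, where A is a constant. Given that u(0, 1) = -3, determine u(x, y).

Answer: u(x, y) = - 3 y^{2}

Derivation:
Substitute the ansatz u = A y^{2} into the left-hand side.
Derivatives of the ansatz:
  u_y = 2 A y
  u_yyy = 0
  u_xx = 0
Term by term:
  1/(x**2 + 1)·u_y = \frac{2 A y}{x^{2} + 1}
  x**2·u_yyy = 0
  exp(x)·u_xx = 0
So the left-hand side equals
  \frac{2 A y}{x^{2} + 1}
This must equal f(x, y) = - \frac{6 y}{x^{2} + 1} identically.
Matching coefficients of the independent functions:
  [\frac{y}{x^{2} + 1}]:  2 A = -6
Solving: A = -3.
Check against the point condition:
  u(0, 1) = -3  ⟹  A = -3  ✓
Hence u(x, y) = - 3 y^{2}.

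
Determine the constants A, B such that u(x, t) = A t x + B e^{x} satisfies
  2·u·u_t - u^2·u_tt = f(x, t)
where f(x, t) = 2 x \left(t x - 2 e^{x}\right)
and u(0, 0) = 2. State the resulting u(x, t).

Substitute the ansatz u = A t x + B e^{x} into the left-hand side.
Derivatives of the ansatz:
  u_t = A x
  u_tt = 0
Term by term:
  2·u·u_t = 2 A^{2} t x^{2} + 2 A B x e^{x}
  -u^2·u_tt = 0
So the left-hand side equals
  2 A^{2} t x^{2} + 2 A B x e^{x}
This must equal f(x, t) identically; expanded, f = 2 t x^{2} - 4 x e^{x}.
Matching coefficients of the independent functions:
  [t x^{2}]:  2 A^{2} = 2
  [x e^{x}]:  2 A B = -4
These equations allow (A, B) = (-1, 2) or (1, -2).
Impose the point condition(s):
  u(0, 0) = 2  ⟹  B = 2
Only A = -1, B = 2 satisfies everything.
Hence u(x, t) = - t x + 2 e^{x}.

Answer: u(x, t) = - t x + 2 e^{x}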